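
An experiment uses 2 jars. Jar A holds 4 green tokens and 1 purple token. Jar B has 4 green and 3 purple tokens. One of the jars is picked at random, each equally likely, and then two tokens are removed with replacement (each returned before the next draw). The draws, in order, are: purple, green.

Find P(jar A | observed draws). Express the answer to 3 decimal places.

0.395

The likelihood of the observed sequence under each hypothesis: P(data | jar A) = (1/5)(4/5) = 0.16; P(data | jar B) = (3/7)(4/7) = 0.2449.
The prior-weighted likelihoods are 1/2 · 0.16 = 0.08, 1/2 · 0.2449 = 0.12245; summing to 0.20245.
Therefore the posterior P(jar A | data) = (0.08) / (0.20245) = 0.39516.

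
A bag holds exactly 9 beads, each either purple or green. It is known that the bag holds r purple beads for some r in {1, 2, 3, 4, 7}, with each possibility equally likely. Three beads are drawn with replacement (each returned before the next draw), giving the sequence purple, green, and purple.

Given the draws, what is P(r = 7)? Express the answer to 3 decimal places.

0.366

The likelihood of the observed sequence under each hypothesis: P(data | r = 1) = (1/9)(8/9)(1/9) = 0.010974; P(data | r = 2) = (2/9)(7/9)(2/9) = 0.038409; P(data | r = 3) = (3/9)(6/9)(3/9) = 0.074074; P(data | r = 4) = (4/9)(5/9)(4/9) = 0.10974; P(data | r = 7) = (7/9)(2/9)(7/9) = 0.13443.
Multiplying each by its prior: 1/5 · 0.010974 = 0.0021948, 1/5 · 0.038409 = 0.0076818, 1/5 · 0.074074 = 0.014815, 1/5 · 0.10974 = 0.021948, 1/5 · 0.13443 = 0.026886; these sum to 0.073525.
So P(r = 7 | data) = (0.026886) / (0.073525) = 0.36567.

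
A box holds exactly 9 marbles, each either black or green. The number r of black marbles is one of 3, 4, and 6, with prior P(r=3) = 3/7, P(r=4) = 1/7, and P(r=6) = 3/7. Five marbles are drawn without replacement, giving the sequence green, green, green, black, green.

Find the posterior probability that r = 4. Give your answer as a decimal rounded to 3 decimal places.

For each hypothesis, P(data | H) works out to: P(data | r = 3) = (6/9)(5/8)(4/7)(3/6)(3/5) = 1/14; P(data | r = 4) = (5/9)(4/8)(3/7)(4/6)(2/5) = 2/63; P(data | r = 6) = (3/9)(2/8)(1/7)(6/6)(0/5) = 0.
Weighting by the prior gives 3/7 · 1/14 = 3/98, 1/7 · 2/63 = 2/441, 3/7 · 0 = 0; with total 31/882.
So P(r = 4 | data) = (2/441) / (31/882) = 4/31.

0.129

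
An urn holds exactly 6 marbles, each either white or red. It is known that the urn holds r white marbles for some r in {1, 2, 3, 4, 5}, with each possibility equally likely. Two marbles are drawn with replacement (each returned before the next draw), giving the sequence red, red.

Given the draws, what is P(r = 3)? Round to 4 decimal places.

For each hypothesis, P(data | H) works out to: P(data | r = 1) = (5/6)(5/6) = 25/36; P(data | r = 2) = (4/6)(4/6) = 4/9; P(data | r = 3) = (3/6)(3/6) = 1/4; P(data | r = 4) = (2/6)(2/6) = 1/9; P(data | r = 5) = (1/6)(1/6) = 1/36.
Weighting by the prior gives 1/5 · 25/36 = 5/36, 1/5 · 4/9 = 4/45, 1/5 · 1/4 = 1/20, 1/5 · 1/9 = 1/45, 1/5 · 1/36 = 1/180; summing to 11/36.
So P(r = 3 | data) = (1/20) / (11/36) = 9/55.

0.1636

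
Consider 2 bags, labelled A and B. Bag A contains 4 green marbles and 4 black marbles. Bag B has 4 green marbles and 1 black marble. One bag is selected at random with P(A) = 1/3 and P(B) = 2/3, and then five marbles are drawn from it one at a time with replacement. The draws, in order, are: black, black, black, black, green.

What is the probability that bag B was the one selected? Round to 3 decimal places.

Under each hypothesis, the probability of the observed sequence is: P(data | bag A) = (4/8)(4/8)(4/8)(4/8)(4/8) = 0.03125; P(data | bag B) = (1/5)(1/5)(1/5)(1/5)(4/5) = 0.00128.
Multiplying each by its prior: 1/3 · 0.03125 = 0.010417, 2/3 · 0.00128 = 0.00085333; summing to 0.01127.
Hence P(bag B | data) = (0.00085333) / (0.01127) = 0.075717.

0.076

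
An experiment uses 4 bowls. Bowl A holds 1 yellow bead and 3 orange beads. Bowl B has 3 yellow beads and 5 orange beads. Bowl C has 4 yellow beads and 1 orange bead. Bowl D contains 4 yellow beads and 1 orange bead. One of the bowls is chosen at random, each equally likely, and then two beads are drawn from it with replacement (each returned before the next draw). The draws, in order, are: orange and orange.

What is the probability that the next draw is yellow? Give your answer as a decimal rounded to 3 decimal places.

0.340

Compute the likelihood of the observed sequence for each case: P(data | bowl A) = (3/4)(3/4) = 0.5625; P(data | bowl B) = (5/8)(5/8) = 0.39062; P(data | bowl C) = (1/5)(1/5) = 0.04; P(data | bowl D) = (1/5)(1/5) = 0.04.
Multiplying each by its prior: 1/4 · 0.5625 = 0.14062, 1/4 · 0.39062 = 0.097656, 1/4 · 0.04 = 0.01, 1/4 · 0.04 = 0.01; summing to 0.25828.
Normalising, the posterior is P(bowl A | data) = 0.54446, P(bowl B | data) = 0.3781, P(bowl C | data) = 0.038717, P(bowl D | data) = 0.038717.
So P(yellow next | data) = Σ P(yellow next | H) P(H | data) = (1/4)(0.54446) + (3/8)(0.3781) + (4/5)(0.038717) + (4/5)(0.038717) = 0.33985.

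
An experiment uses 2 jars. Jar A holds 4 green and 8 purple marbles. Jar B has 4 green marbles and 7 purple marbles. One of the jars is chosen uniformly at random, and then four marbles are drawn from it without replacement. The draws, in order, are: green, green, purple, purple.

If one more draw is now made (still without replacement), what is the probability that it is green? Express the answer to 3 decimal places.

0.269

For each hypothesis, P(data | H) works out to: P(data | jar A) = (4/12)(3/11)(8/10)(7/9) = 0.056566; P(data | jar B) = (4/11)(3/10)(7/9)(6/8) = 0.063636.
The prior-weighted likelihoods are 1/2 · 0.056566 = 0.028283, 1/2 · 0.063636 = 0.031818; summing to 0.060101.
Normalising, the posterior is P(jar A | data) = 0.47059, P(jar B | data) = 0.52941.
So P(green next | data) = Σ P(green next | H) P(H | data) = (1/4)(0.47059) + (2/7)(0.52941) = 0.26891.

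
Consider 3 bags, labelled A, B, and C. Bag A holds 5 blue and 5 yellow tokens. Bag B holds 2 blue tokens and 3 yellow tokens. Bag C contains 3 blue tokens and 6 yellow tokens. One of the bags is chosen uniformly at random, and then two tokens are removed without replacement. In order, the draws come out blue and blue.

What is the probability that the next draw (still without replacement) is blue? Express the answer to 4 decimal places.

0.2348

For each hypothesis, P(data | H) works out to: P(data | bag A) = (5/10)(4/9) = 2/9; P(data | bag B) = (2/5)(1/4) = 1/10; P(data | bag C) = (3/9)(2/8) = 1/12.
Multiplying each by its prior: 1/3 · 2/9 = 2/27, 1/3 · 1/10 = 1/30, 1/3 · 1/12 = 1/36; with total 73/540.
Normalising, the posterior is P(bag A | data) = 40/73, P(bag B | data) = 18/73, P(bag C | data) = 15/73.
Averaging over the posterior, P(blue next | data) = (3/8)(40/73) + (0)(18/73) + (1/7)(15/73) = 120/511.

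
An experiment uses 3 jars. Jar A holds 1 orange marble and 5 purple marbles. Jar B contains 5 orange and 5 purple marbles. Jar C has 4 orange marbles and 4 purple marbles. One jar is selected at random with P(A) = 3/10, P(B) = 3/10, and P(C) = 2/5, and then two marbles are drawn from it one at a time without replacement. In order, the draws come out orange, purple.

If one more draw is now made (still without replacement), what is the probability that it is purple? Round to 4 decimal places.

For each hypothesis, P(data | H) works out to: P(data | jar A) = (1/6)(5/5) = 1/6; P(data | jar B) = (5/10)(5/9) = 5/18; P(data | jar C) = (4/8)(4/7) = 2/7.
The prior-weighted likelihoods are 3/10 · 1/6 = 1/20, 3/10 · 5/18 = 1/12, 2/5 · 2/7 = 4/35; with total 26/105.
The posterior is then P(jar A | data) = 21/104, P(jar B | data) = 35/104, P(jar C | data) = 6/13.
Averaging over the posterior, P(purple next | data) = (1)(21/104) + (1/2)(35/104) + (1/2)(6/13) = 125/208.

0.6010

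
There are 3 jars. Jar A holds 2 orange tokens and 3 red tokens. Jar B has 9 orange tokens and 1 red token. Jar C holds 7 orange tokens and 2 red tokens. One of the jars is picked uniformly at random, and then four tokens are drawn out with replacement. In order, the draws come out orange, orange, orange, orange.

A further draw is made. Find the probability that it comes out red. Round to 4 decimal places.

0.1549

For each hypothesis, P(data | H) works out to: P(data | jar A) = (2/5)(2/5)(2/5)(2/5) = 0.0256; P(data | jar B) = (9/10)(9/10)(9/10)(9/10) = 0.6561; P(data | jar C) = (7/9)(7/9)(7/9)(7/9) = 0.36595.
Weighting by the prior gives 1/3 · 0.0256 = 0.0085333, 1/3 · 0.6561 = 0.2187, 1/3 · 0.36595 = 0.12198; summing to 0.34922.
The posterior is then P(jar A | data) = 0.024436, P(jar B | data) = 0.62626, P(jar C | data) = 0.34931.
So P(red next | data) = Σ P(red next | H) P(H | data) = (3/5)(0.024436) + (1/10)(0.62626) + (2/9)(0.34931) = 0.15491.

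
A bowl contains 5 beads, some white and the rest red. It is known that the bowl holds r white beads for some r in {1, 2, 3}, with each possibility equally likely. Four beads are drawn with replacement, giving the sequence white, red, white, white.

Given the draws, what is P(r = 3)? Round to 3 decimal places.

0.659

The likelihood of the observed sequence under each hypothesis: P(data | r = 1) = (1/5)(4/5)(1/5)(1/5) = 0.0064; P(data | r = 2) = (2/5)(3/5)(2/5)(2/5) = 0.0384; P(data | r = 3) = (3/5)(2/5)(3/5)(3/5) = 0.0864.
Multiplying each by its prior: 1/3 · 0.0064 = 0.0021333, 1/3 · 0.0384 = 0.0128, 1/3 · 0.0864 = 0.0288; summing to 0.043733.
By Bayes' rule, P(r = 3 | data) = (0.0288) / (0.043733) = 0.65854.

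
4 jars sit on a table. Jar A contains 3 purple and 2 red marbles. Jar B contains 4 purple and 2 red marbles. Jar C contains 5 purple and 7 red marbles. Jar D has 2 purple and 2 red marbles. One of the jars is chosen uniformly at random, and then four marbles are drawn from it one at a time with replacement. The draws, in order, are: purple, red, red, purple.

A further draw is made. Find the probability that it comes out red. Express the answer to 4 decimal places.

Compute the likelihood of the observed sequence for each case: P(data | jar A) = (3/5)(2/5)(2/5)(3/5) = 0.0576; P(data | jar B) = (4/6)(2/6)(2/6)(4/6) = 0.049383; P(data | jar C) = (5/12)(7/12)(7/12)(5/12) = 0.059076; P(data | jar D) = (2/4)(2/4)(2/4)(2/4) = 0.0625.
Multiplying each by its prior: 1/4 · 0.0576 = 0.0144, 1/4 · 0.049383 = 0.012346, 1/4 · 0.059076 = 0.014769, 1/4 · 0.0625 = 0.015625; these sum to 0.05714.
The posterior is then P(jar A | data) = 0.25201, P(jar B | data) = 0.21606, P(jar C | data) = 0.25847, P(jar D | data) = 0.27345.
Averaging over the posterior, P(red next | data) = (2/5)(0.25201) + (1/3)(0.21606) + (7/12)(0.25847) + (1/2)(0.27345) = 0.46033.

0.4603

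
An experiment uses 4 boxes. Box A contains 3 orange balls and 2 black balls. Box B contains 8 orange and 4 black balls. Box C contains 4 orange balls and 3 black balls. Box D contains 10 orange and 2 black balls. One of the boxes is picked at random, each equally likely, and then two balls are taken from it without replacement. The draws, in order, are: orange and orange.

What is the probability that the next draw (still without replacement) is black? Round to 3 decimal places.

0.400

The likelihood of the observed sequence under each hypothesis: P(data | box A) = (3/5)(2/4) = 0.3; P(data | box B) = (8/12)(7/11) = 0.42424; P(data | box C) = (4/7)(3/6) = 0.28571; P(data | box D) = (10/12)(9/11) = 0.68182.
The prior-weighted likelihoods are 1/4 · 0.3 = 0.075, 1/4 · 0.42424 = 0.10606, 1/4 · 0.28571 = 0.071429, 1/4 · 0.68182 = 0.17045; with total 0.42294.
Normalising, the posterior is P(box A | data) = 0.17733, P(box B | data) = 0.25077, P(box C | data) = 0.16888, P(box D | data) = 0.40302.
Averaging over the posterior, P(black next | data) = (2/3)(0.17733) + (2/5)(0.25077) + (3/5)(0.16888) + (1/5)(0.40302) = 0.40046.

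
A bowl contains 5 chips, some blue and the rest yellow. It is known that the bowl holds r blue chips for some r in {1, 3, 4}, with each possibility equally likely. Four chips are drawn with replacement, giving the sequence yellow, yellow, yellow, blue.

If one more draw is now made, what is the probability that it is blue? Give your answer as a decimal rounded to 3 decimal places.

0.330

Compute the likelihood of the observed sequence for each case: P(data | r = 1) = (4/5)(4/5)(4/5)(1/5) = 0.1024; P(data | r = 3) = (2/5)(2/5)(2/5)(3/5) = 0.0384; P(data | r = 4) = (1/5)(1/5)(1/5)(4/5) = 0.0064.
The prior-weighted likelihoods are 1/3 · 0.1024 = 0.034133, 1/3 · 0.0384 = 0.0128, 1/3 · 0.0064 = 0.0021333; these sum to 0.049067.
Normalising, the posterior is P(r = 1 | data) = 0.69565, P(r = 3 | data) = 0.26087, P(r = 4 | data) = 0.043478.
The predictive probability is P(blue next | data) = (1/5)(0.69565) + (3/5)(0.26087) + (4/5)(0.043478) = 0.33043.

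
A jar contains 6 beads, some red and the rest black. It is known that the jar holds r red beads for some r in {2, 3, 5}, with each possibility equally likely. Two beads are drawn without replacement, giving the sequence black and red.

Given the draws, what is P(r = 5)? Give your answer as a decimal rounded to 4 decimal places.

0.2273

The likelihood of the observed sequence under each hypothesis: P(data | r = 2) = (4/6)(2/5) = 4/15; P(data | r = 3) = (3/6)(3/5) = 3/10; P(data | r = 5) = (1/6)(5/5) = 1/6.
Weighting by the prior gives 1/3 · 4/15 = 4/45, 1/3 · 3/10 = 1/10, 1/3 · 1/6 = 1/18; summing to 11/45.
By Bayes' rule, P(r = 5 | data) = (1/18) / (11/45) = 5/22.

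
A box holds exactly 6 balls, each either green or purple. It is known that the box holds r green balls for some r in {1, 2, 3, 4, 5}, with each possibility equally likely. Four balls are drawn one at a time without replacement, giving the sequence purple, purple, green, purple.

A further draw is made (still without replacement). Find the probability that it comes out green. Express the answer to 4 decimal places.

0.3333

Under each hypothesis, the probability of the observed sequence is: P(data | r = 1) = (5/6)(4/5)(1/4)(3/3) = 1/6; P(data | r = 2) = (4/6)(3/5)(2/4)(2/3) = 2/15; P(data | r = 3) = (3/6)(2/5)(3/4)(1/3) = 1/20; P(data | r = 4) = (2/6)(1/5)(4/4)(0/3) = 0; P(data | r = 5) = (1/6)(0/5) = 0.
Multiplying each by its prior: 1/5 · 1/6 = 1/30, 1/5 · 2/15 = 2/75, 1/5 · 1/20 = 1/100, 1/5 · 0 = 0, 1/5 · 0 = 0; these sum to 7/100.
Dividing through by the total gives posterior P(r = 1 | data) = 10/21, P(r = 2 | data) = 8/21, P(r = 3 | data) = 1/7, P(r = 4 | data) = 0, P(r = 5 | data) = 0.
So P(green next | data) = Σ P(green next | H) P(H | data) = (0)(10/21) + (1/2)(8/21) + (1)(1/7) = 1/3.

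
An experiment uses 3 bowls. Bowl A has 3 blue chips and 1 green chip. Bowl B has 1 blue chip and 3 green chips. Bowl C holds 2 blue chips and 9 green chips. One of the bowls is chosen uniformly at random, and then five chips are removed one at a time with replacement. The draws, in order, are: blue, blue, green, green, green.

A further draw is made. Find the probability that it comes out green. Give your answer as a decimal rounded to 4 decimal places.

The likelihood of the observed sequence under each hypothesis: P(data | bowl A) = (3/4)(3/4)(1/4)(1/4)(1/4) = 0.0087891; P(data | bowl B) = (1/4)(1/4)(3/4)(3/4)(3/4) = 0.026367; P(data | bowl C) = (2/11)(2/11)(9/11)(9/11)(9/11) = 0.018106.
Multiplying each by its prior: 1/3 · 0.0087891 = 0.0029297, 1/3 · 0.026367 = 0.0087891, 1/3 · 0.018106 = 0.0060354; with total 0.017754.
Normalising, the posterior is P(bowl A | data) = 0.16501, P(bowl B | data) = 0.49504, P(bowl C | data) = 0.33994.
Averaging over the posterior, P(green next | data) = (1/4)(0.16501) + (3/4)(0.49504) + (9/11)(0.33994) = 0.69067.

0.6907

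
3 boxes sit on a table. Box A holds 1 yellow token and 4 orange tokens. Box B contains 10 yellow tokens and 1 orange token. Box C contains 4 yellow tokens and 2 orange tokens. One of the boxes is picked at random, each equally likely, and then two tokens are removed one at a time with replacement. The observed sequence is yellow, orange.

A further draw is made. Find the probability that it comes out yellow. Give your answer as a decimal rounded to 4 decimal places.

Compute the likelihood of the observed sequence for each case: P(data | box A) = (1/5)(4/5) = 0.16; P(data | box B) = (10/11)(1/11) = 0.082645; P(data | box C) = (4/6)(2/6) = 0.22222.
Weighting by the prior gives 1/3 · 0.16 = 0.053333, 1/3 · 0.082645 = 0.027548, 1/3 · 0.22222 = 0.074074; with total 0.15496.
The posterior is then P(box A | data) = 0.34418, P(box B | data) = 0.17778, P(box C | data) = 0.47803.
The predictive probability is P(yellow next | data) = (1/5)(0.34418) + (10/11)(0.17778) + (2/3)(0.47803) = 0.54915.

0.5491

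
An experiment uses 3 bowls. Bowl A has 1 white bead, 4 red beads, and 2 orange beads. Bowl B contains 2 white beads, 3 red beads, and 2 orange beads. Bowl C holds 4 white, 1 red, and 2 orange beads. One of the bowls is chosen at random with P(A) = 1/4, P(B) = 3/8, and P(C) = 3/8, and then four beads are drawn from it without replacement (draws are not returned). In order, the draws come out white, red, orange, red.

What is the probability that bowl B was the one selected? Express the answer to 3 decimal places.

0.600

For each hypothesis, P(data | H) works out to: P(data | bowl A) = (1/7)(4/6)(2/5)(3/4) = 1/35; P(data | bowl B) = (2/7)(3/6)(2/5)(2/4) = 1/35; P(data | bowl C) = (4/7)(1/6)(2/5)(0/4) = 0.
Weighting by the prior gives 1/4 · 1/35 = 1/140, 3/8 · 1/35 = 3/280, 3/8 · 0 = 0; with total 1/56.
Therefore the posterior P(bowl B | data) = (3/280) / (1/56) = 3/5.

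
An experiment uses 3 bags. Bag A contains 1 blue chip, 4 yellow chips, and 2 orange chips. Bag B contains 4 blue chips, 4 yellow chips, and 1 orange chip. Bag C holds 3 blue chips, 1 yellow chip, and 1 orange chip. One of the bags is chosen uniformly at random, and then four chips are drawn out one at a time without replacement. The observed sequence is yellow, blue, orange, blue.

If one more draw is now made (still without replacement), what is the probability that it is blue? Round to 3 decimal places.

0.855

Under each hypothesis, the probability of the observed sequence is: P(data | bag A) = (4/7)(1/6)(2/5)(0/4) = 0; P(data | bag B) = (4/9)(4/8)(1/7)(3/6) = 0.015873; P(data | bag C) = (1/5)(3/4)(1/3)(2/2) = 0.05.
Weighting by the prior gives 1/3 · 0 = 0, 1/3 · 0.015873 = 0.005291, 1/3 · 0.05 = 0.016667; summing to 0.021958.
The posterior is then P(bag A | data) = 0, P(bag B | data) = 0.24096, P(bag C | data) = 0.75904.
So P(blue next | data) = Σ P(blue next | H) P(H | data) = (2/5)(0.24096) + (1)(0.75904) = 0.85542.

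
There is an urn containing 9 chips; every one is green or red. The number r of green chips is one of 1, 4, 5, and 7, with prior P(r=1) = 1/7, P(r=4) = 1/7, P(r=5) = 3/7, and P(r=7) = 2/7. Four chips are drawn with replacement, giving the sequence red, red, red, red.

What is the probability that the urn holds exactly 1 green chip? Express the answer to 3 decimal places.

0.742

Under each hypothesis, the probability of the observed sequence is: P(data | r = 1) = (8/9)(8/9)(8/9)(8/9) = 0.6243; P(data | r = 4) = (5/9)(5/9)(5/9)(5/9) = 0.09526; P(data | r = 5) = (4/9)(4/9)(4/9)(4/9) = 0.039018; P(data | r = 7) = (2/9)(2/9)(2/9)(2/9) = 0.0024387.
The prior-weighted likelihoods are 1/7 · 0.6243 = 0.089185, 1/7 · 0.09526 = 0.013609, 3/7 · 0.039018 = 0.016722, 2/7 · 0.0024387 = 0.00069676; summing to 0.12021.
By Bayes' rule, P(r = 1 | data) = (0.089185) / (0.12021) = 0.74189.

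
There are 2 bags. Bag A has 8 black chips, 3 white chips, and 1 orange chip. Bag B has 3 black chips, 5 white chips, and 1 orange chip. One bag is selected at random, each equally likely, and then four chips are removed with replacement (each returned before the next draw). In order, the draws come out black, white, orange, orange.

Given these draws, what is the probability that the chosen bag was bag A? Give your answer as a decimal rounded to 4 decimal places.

0.3361

For each hypothesis, P(data | H) works out to: P(data | bag A) = (8/12)(3/12)(1/12)(1/12) = 0.0011574; P(data | bag B) = (3/9)(5/9)(1/9)(1/9) = 0.0022862.
The prior-weighted likelihoods are 1/2 · 0.0011574 = 0.0005787, 1/2 · 0.0022862 = 0.0011431; summing to 0.0017218.
By Bayes' rule, P(bag A | data) = (0.0005787) / (0.0017218) = 0.3361.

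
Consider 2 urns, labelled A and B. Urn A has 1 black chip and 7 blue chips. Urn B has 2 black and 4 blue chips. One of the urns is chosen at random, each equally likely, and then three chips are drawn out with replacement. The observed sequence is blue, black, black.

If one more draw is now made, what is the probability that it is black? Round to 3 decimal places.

0.301

Compute the likelihood of the observed sequence for each case: P(data | urn A) = (7/8)(1/8)(1/8) = 0.013672; P(data | urn B) = (4/6)(2/6)(2/6) = 0.074074.
Weighting by the prior gives 1/2 · 0.013672 = 0.0068359, 1/2 · 0.074074 = 0.037037; with total 0.043873.
Normalising, the posterior is P(urn A | data) = 0.15581, P(urn B | data) = 0.84419.
So P(black next | data) = Σ P(black next | H) P(H | data) = (1/8)(0.15581) + (1/3)(0.84419) = 0.30087.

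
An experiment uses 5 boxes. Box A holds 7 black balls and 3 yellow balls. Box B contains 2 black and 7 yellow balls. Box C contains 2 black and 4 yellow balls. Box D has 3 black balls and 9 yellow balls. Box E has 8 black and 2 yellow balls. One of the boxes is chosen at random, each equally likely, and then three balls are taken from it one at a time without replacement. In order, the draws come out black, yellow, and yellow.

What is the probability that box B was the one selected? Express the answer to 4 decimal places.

Under each hypothesis, the probability of the observed sequence is: P(data | box A) = (7/10)(3/9)(2/8) = 0.058333; P(data | box B) = (2/9)(7/8)(6/7) = 0.16667; P(data | box C) = (2/6)(4/5)(3/4) = 0.2; P(data | box D) = (3/12)(9/11)(8/10) = 0.16364; P(data | box E) = (8/10)(2/9)(1/8) = 0.022222.
Multiplying each by its prior: 1/5 · 0.058333 = 0.011667, 1/5 · 0.16667 = 0.033333, 1/5 · 0.2 = 0.04, 1/5 · 0.16364 = 0.032727, 1/5 · 0.022222 = 0.0044444; these sum to 0.12217.
Hence P(box B | data) = (0.033333) / (0.12217) = 0.27284.

0.2728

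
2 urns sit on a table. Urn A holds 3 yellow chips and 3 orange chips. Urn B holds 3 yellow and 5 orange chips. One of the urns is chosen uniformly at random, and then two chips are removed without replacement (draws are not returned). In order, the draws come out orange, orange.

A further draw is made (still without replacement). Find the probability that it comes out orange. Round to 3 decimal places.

0.410

For each hypothesis, P(data | H) works out to: P(data | urn A) = (3/6)(2/5) = 1/5; P(data | urn B) = (5/8)(4/7) = 5/14.
Weighting by the prior gives 1/2 · 1/5 = 1/10, 1/2 · 5/14 = 5/28; these sum to 39/140.
Normalising, the posterior is P(urn A | data) = 14/39, P(urn B | data) = 25/39.
Averaging over the posterior, P(orange next | data) = (1/4)(14/39) + (1/2)(25/39) = 16/39.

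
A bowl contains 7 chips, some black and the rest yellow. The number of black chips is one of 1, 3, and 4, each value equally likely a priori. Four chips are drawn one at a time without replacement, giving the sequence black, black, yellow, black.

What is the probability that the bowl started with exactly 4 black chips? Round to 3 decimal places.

0.750

For each hypothesis, P(data | H) works out to: P(data | r = 1) = (1/7)(0/6) = 0; P(data | r = 3) = (3/7)(2/6)(4/5)(1/4) = 1/35; P(data | r = 4) = (4/7)(3/6)(3/5)(2/4) = 3/35.
Weighting by the prior gives 1/3 · 0 = 0, 1/3 · 1/35 = 1/105, 1/3 · 3/35 = 1/35; these sum to 4/105.
By Bayes' rule, P(r = 4 | data) = (1/35) / (4/105) = 3/4.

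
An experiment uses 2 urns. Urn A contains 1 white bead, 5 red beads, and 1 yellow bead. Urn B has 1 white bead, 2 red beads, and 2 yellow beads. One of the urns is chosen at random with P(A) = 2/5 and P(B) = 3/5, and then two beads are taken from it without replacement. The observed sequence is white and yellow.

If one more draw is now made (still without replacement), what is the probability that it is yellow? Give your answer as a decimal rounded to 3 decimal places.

For each hypothesis, P(data | H) works out to: P(data | urn A) = (1/7)(1/6) = 0.02381; P(data | urn B) = (1/5)(2/4) = 0.1.
The prior-weighted likelihoods are 2/5 · 0.02381 = 0.0095238, 3/5 · 0.1 = 0.06; these sum to 0.069524.
Normalising, the posterior is P(urn A | data) = 0.13699, P(urn B | data) = 0.86301.
So P(yellow next | data) = Σ P(yellow next | H) P(H | data) = (0)(0.13699) + (1/3)(0.86301) = 0.28767.

0.288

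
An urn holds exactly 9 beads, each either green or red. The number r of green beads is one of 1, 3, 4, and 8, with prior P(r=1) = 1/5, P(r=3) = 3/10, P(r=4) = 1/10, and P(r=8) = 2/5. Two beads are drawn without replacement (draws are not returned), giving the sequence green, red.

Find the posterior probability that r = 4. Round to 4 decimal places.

Compute the likelihood of the observed sequence for each case: P(data | r = 1) = (1/9)(8/8) = 1/9; P(data | r = 3) = (3/9)(6/8) = 1/4; P(data | r = 4) = (4/9)(5/8) = 5/18; P(data | r = 8) = (8/9)(1/8) = 1/9.
Weighting by the prior gives 1/5 · 1/9 = 1/45, 3/10 · 1/4 = 3/40, 1/10 · 5/18 = 1/36, 2/5 · 1/9 = 2/45; with total 61/360.
So P(r = 4 | data) = (1/36) / (61/360) = 10/61.

0.1639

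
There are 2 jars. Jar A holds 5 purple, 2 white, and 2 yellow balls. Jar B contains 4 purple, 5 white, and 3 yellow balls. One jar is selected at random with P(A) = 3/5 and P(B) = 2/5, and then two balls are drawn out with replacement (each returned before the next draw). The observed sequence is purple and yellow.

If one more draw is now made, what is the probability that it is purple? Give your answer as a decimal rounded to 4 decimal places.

Under each hypothesis, the probability of the observed sequence is: P(data | jar A) = (5/9)(2/9) = 10/81; P(data | jar B) = (4/12)(3/12) = 1/12.
Weighting by the prior gives 3/5 · 10/81 = 2/27, 2/5 · 1/12 = 1/30; these sum to 29/270.
Dividing through by the total gives posterior P(jar A | data) = 20/29, P(jar B | data) = 9/29.
Averaging over the posterior, P(purple next | data) = (5/9)(20/29) + (1/3)(9/29) = 127/261.

0.4866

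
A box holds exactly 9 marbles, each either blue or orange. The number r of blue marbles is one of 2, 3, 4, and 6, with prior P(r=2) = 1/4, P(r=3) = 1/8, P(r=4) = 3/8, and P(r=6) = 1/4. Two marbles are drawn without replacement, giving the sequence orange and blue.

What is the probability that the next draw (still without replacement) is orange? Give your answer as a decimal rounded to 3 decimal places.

0.573

For each hypothesis, P(data | H) works out to: P(data | r = 2) = (7/9)(2/8) = 7/36; P(data | r = 3) = (6/9)(3/8) = 1/4; P(data | r = 4) = (5/9)(4/8) = 5/18; P(data | r = 6) = (3/9)(6/8) = 1/4.
Weighting by the prior gives 1/4 · 7/36 = 7/144, 1/8 · 1/4 = 1/32, 3/8 · 5/18 = 5/48, 1/4 · 1/4 = 1/16; with total 71/288.
Dividing through by the total gives posterior P(r = 2 | data) = 14/71, P(r = 3 | data) = 9/71, P(r = 4 | data) = 30/71, P(r = 6 | data) = 18/71.
So P(orange next | data) = Σ P(orange next | H) P(H | data) = (6/7)(14/71) + (5/7)(9/71) + (4/7)(30/71) + (2/7)(18/71) = 285/497.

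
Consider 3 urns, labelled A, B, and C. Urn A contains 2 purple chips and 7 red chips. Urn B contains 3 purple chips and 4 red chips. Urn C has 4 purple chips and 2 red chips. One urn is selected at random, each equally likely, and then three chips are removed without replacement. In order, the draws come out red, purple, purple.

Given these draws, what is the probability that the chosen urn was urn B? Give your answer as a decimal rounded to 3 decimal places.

For each hypothesis, P(data | H) works out to: P(data | urn A) = (7/9)(2/8)(1/7) = 0.027778; P(data | urn B) = (4/7)(3/6)(2/5) = 0.11429; P(data | urn C) = (2/6)(4/5)(3/4) = 0.2.
Multiplying each by its prior: 1/3 · 0.027778 = 0.0092593, 1/3 · 0.11429 = 0.038095, 1/3 · 0.2 = 0.066667; these sum to 0.11402.
Hence P(urn B | data) = (0.038095) / (0.11402) = 0.33411.

0.334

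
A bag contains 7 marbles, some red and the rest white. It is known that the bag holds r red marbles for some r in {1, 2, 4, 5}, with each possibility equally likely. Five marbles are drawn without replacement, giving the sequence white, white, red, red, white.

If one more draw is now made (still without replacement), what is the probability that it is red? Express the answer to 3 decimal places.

The likelihood of the observed sequence under each hypothesis: P(data | r = 1) = (6/7)(5/6)(1/5)(0/4) = 0; P(data | r = 2) = (5/7)(4/6)(2/5)(1/4)(3/3) = 1/21; P(data | r = 4) = (3/7)(2/6)(4/5)(3/4)(1/3) = 1/35; P(data | r = 5) = (2/7)(1/6)(5/5)(4/4)(0/3) = 0.
The prior-weighted likelihoods are 1/4 · 0 = 0, 1/4 · 1/21 = 1/84, 1/4 · 1/35 = 1/140, 1/4 · 0 = 0; these sum to 2/105.
The posterior is then P(r = 1 | data) = 0, P(r = 2 | data) = 5/8, P(r = 4 | data) = 3/8, P(r = 5 | data) = 0.
Averaging over the posterior, P(red next | data) = (0)(5/8) + (1)(3/8) = 3/8.

0.375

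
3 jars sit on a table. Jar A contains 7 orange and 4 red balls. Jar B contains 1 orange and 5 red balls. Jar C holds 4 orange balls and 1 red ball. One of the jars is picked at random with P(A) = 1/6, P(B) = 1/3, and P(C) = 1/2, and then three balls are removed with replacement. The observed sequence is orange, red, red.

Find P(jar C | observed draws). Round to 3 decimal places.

0.233

Under each hypothesis, the probability of the observed sequence is: P(data | jar A) = (7/11)(4/11)(4/11) = 0.084147; P(data | jar B) = (1/6)(5/6)(5/6) = 0.11574; P(data | jar C) = (4/5)(1/5)(1/5) = 0.032.
Weighting by the prior gives 1/6 · 0.084147 = 0.014025, 1/3 · 0.11574 = 0.03858, 1/2 · 0.032 = 0.016; summing to 0.068605.
Therefore the posterior P(jar C | data) = (0.016) / (0.068605) = 0.23322.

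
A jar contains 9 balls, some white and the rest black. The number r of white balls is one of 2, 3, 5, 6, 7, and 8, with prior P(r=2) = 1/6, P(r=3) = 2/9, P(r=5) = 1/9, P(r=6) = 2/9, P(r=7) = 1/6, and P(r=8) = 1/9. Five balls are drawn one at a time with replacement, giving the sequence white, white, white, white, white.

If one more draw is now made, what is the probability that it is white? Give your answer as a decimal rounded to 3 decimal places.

For each hypothesis, P(data | H) works out to: P(data | r = 2) = (2/9)(2/9)(2/9)(2/9)(2/9) = 0.00054192; P(data | r = 3) = (3/9)(3/9)(3/9)(3/9)(3/9) = 0.0041152; P(data | r = 5) = (5/9)(5/9)(5/9)(5/9)(5/9) = 0.052922; P(data | r = 6) = (6/9)(6/9)(6/9)(6/9)(6/9) = 0.13169; P(data | r = 7) = (7/9)(7/9)(7/9)(7/9)(7/9) = 0.28463; P(data | r = 8) = (8/9)(8/9)(8/9)(8/9)(8/9) = 0.55493.
The prior-weighted likelihoods are 1/6 · 0.00054192 = 9.032e-05, 2/9 · 0.0041152 = 0.00091449, 1/9 · 0.052922 = 0.0058802, 2/9 · 0.13169 = 0.029264, 1/6 · 0.28463 = 0.047438, 1/9 · 0.55493 = 0.061659; summing to 0.14525.
Normalising, the posterior is P(r = 2 | data) = 0.00062185, P(r = 3 | data) = 0.0062962, P(r = 5 | data) = 0.040485, P(r = 6 | data) = 0.20148, P(r = 7 | data) = 0.32661, P(r = 8 | data) = 0.42451.
So P(white next | data) = Σ P(white next | H) P(H | data) = (2/9)(0.00062185) + (1/3)(0.0062962) + (5/9)(0.040485) + (2/3)(0.20148) + (7/9)(0.32661) + (8/9)(0.42451) = 0.79042.

0.790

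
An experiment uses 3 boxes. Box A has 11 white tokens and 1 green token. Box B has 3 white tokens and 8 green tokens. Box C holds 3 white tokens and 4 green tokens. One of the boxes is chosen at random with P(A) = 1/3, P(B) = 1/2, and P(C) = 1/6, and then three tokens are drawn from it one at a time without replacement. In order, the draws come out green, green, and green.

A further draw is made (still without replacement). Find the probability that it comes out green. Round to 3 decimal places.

The likelihood of the observed sequence under each hypothesis: P(data | box A) = (1/12)(0/11) = 0; P(data | box B) = (8/11)(7/10)(6/9) = 0.33939; P(data | box C) = (4/7)(3/6)(2/5) = 0.11429.
Weighting by the prior gives 1/3 · 0 = 0, 1/2 · 0.33939 = 0.1697, 1/6 · 0.11429 = 0.019048; with total 0.18874.
Dividing through by the total gives posterior P(box A | data) = 0, P(box B | data) = 0.89908, P(box C | data) = 0.10092.
So P(green next | data) = Σ P(green next | H) P(H | data) = (5/8)(0.89908) + (1/4)(0.10092) = 0.58716.

0.587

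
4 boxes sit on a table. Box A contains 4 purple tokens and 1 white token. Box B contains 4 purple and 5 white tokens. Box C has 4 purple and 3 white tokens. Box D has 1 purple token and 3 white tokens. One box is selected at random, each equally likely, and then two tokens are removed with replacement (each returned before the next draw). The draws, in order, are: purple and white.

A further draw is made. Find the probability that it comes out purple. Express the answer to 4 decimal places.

Compute the likelihood of the observed sequence for each case: P(data | box A) = (4/5)(1/5) = 0.16; P(data | box B) = (4/9)(5/9) = 0.24691; P(data | box C) = (4/7)(3/7) = 0.2449; P(data | box D) = (1/4)(3/4) = 0.1875.
Multiplying each by its prior: 1/4 · 0.16 = 0.04, 1/4 · 0.24691 = 0.061728, 1/4 · 0.2449 = 0.061224, 1/4 · 0.1875 = 0.046875; with total 0.20983.
The posterior is then P(box A | data) = 0.19063, P(box B | data) = 0.29419, P(box C | data) = 0.29178, P(box D | data) = 0.2234.
The predictive probability is P(purple next | data) = (4/5)(0.19063) + (4/9)(0.29419) + (4/7)(0.29178) + (1/4)(0.2234) = 0.50584.

0.5058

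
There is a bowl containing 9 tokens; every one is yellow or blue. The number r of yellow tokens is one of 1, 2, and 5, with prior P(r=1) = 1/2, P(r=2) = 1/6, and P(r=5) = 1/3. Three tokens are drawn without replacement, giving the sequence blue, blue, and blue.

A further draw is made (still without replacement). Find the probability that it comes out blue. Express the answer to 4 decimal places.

For each hypothesis, P(data | H) works out to: P(data | r = 1) = (8/9)(7/8)(6/7) = 2/3; P(data | r = 2) = (7/9)(6/8)(5/7) = 5/12; P(data | r = 5) = (4/9)(3/8)(2/7) = 1/21.
The prior-weighted likelihoods are 1/2 · 2/3 = 1/3, 1/6 · 5/12 = 5/72, 1/3 · 1/21 = 1/63; summing to 211/504.
Dividing through by the total gives posterior P(r = 1 | data) = 168/211, P(r = 2 | data) = 35/211, P(r = 5 | data) = 8/211.
The predictive probability is P(blue next | data) = (5/6)(168/211) + (2/3)(35/211) + (1/6)(8/211) = 494/633.

0.7804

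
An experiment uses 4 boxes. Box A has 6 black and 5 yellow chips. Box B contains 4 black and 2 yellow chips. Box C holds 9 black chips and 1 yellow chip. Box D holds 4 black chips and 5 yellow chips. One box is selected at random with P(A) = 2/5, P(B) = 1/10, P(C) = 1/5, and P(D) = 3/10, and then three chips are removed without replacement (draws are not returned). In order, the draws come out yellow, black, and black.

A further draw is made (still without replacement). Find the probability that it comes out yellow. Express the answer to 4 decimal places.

Compute the likelihood of the observed sequence for each case: P(data | box A) = (5/11)(6/10)(5/9) = 0.15152; P(data | box B) = (2/6)(4/5)(3/4) = 0.2; P(data | box C) = (1/10)(9/9)(8/8) = 0.1; P(data | box D) = (5/9)(4/8)(3/7) = 0.11905.
Multiplying each by its prior: 2/5 · 0.15152 = 0.060606, 1/10 · 0.2 = 0.02, 1/5 · 0.1 = 0.02, 3/10 · 0.11905 = 0.035714; with total 0.13632.
Dividing through by the total gives posterior P(box A | data) = 0.44459, P(box B | data) = 0.14671, P(box C | data) = 0.14671, P(box D | data) = 0.26199.
So P(yellow next | data) = Σ P(yellow next | H) P(H | data) = (1/2)(0.44459) + (1/3)(0.14671) + (0)(0.14671) + (2/3)(0.26199) = 0.44586.

0.4459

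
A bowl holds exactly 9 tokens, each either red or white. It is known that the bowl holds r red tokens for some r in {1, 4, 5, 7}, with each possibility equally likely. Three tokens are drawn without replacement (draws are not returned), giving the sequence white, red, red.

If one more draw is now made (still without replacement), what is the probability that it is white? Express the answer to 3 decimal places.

The likelihood of the observed sequence under each hypothesis: P(data | r = 1) = (8/9)(1/8)(0/7) = 0; P(data | r = 4) = (5/9)(4/8)(3/7) = 5/42; P(data | r = 5) = (4/9)(5/8)(4/7) = 10/63; P(data | r = 7) = (2/9)(7/8)(6/7) = 1/6.
Multiplying each by its prior: 1/4 · 0 = 0, 1/4 · 5/42 = 5/168, 1/4 · 10/63 = 5/126, 1/4 · 1/6 = 1/24; these sum to 1/9.
Normalising, the posterior is P(r = 1 | data) = 0, P(r = 4 | data) = 15/56, P(r = 5 | data) = 5/14, P(r = 7 | data) = 3/8.
Averaging over the posterior, P(white next | data) = (2/3)(15/56) + (1/2)(5/14) + (1/6)(3/8) = 47/112.

0.420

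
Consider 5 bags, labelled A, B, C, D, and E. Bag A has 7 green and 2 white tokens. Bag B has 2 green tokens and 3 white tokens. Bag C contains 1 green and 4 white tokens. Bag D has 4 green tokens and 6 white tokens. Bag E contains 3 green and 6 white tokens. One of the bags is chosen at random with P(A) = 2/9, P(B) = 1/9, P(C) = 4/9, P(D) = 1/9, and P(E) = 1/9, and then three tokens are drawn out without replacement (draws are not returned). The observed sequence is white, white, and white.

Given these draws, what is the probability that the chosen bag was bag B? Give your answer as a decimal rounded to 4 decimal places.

For each hypothesis, P(data | H) works out to: P(data | bag A) = (2/9)(1/8)(0/7) = 0; P(data | bag B) = (3/5)(2/4)(1/3) = 1/10; P(data | bag C) = (4/5)(3/4)(2/3) = 2/5; P(data | bag D) = (6/10)(5/9)(4/8) = 1/6; P(data | bag E) = (6/9)(5/8)(4/7) = 5/21.
Weighting by the prior gives 2/9 · 0 = 0, 1/9 · 1/10 = 1/90, 4/9 · 2/5 = 8/45, 1/9 · 1/6 = 1/54, 1/9 · 5/21 = 5/189; these sum to 221/945.
So P(bag B | data) = (1/90) / (221/945) = 21/442.

0.0475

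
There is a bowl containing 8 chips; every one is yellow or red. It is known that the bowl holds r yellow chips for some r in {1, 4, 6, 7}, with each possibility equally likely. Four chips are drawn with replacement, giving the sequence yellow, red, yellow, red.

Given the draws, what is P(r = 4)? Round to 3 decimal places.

0.514

For each hypothesis, P(data | H) works out to: P(data | r = 1) = (1/8)(7/8)(1/8)(7/8) = 0.011963; P(data | r = 4) = (4/8)(4/8)(4/8)(4/8) = 0.0625; P(data | r = 6) = (6/8)(2/8)(6/8)(2/8) = 0.035156; P(data | r = 7) = (7/8)(1/8)(7/8)(1/8) = 0.011963.
The prior-weighted likelihoods are 1/4 · 0.011963 = 0.0029907, 1/4 · 0.0625 = 0.015625, 1/4 · 0.035156 = 0.0087891, 1/4 · 0.011963 = 0.0029907; with total 0.030396.
Hence P(r = 4 | data) = (0.015625) / (0.030396) = 0.51406.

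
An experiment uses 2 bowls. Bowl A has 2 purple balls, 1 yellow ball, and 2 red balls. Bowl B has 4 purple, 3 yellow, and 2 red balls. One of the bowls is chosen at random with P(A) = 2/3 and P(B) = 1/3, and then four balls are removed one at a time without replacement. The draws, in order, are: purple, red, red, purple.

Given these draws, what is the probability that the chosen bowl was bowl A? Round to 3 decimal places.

0.894

The likelihood of the observed sequence under each hypothesis: P(data | bowl A) = (2/5)(2/4)(1/3)(1/2) = 0.033333; P(data | bowl B) = (4/9)(2/8)(1/7)(3/6) = 0.0079365.
Weighting by the prior gives 2/3 · 0.033333 = 0.022222, 1/3 · 0.0079365 = 0.0026455; these sum to 0.024868.
Hence P(bowl A | data) = (0.022222) / (0.024868) = 0.89362.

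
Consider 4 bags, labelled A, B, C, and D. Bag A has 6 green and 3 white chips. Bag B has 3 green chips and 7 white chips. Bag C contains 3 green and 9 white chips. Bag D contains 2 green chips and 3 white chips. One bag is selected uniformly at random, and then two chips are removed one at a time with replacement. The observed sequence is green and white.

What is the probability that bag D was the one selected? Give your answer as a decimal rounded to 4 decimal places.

0.2792

For each hypothesis, P(data | H) works out to: P(data | bag A) = (6/9)(3/9) = 0.22222; P(data | bag B) = (3/10)(7/10) = 0.21; P(data | bag C) = (3/12)(9/12) = 0.1875; P(data | bag D) = (2/5)(3/5) = 0.24.
Weighting by the prior gives 1/4 · 0.22222 = 0.055556, 1/4 · 0.21 = 0.0525, 1/4 · 0.1875 = 0.046875, 1/4 · 0.24 = 0.06; summing to 0.21493.
By Bayes' rule, P(bag D | data) = (0.06) / (0.21493) = 0.27916.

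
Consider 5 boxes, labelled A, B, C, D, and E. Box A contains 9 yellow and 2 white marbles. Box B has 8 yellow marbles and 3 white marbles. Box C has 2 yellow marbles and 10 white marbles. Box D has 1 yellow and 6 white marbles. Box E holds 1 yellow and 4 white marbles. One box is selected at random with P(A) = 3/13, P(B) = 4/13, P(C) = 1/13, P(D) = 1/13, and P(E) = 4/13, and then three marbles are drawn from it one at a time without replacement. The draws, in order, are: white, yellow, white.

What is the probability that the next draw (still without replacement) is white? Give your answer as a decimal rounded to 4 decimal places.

0.8197

Compute the likelihood of the observed sequence for each case: P(data | box A) = (2/11)(9/10)(1/9) = 0.018182; P(data | box B) = (3/11)(8/10)(2/9) = 0.048485; P(data | box C) = (10/12)(2/11)(9/10) = 0.13636; P(data | box D) = (6/7)(1/6)(5/5) = 0.14286; P(data | box E) = (4/5)(1/4)(3/3) = 0.2.
The prior-weighted likelihoods are 3/13 · 0.018182 = 0.0041958, 4/13 · 0.048485 = 0.014918, 1/13 · 0.13636 = 0.01049, 1/13 · 0.14286 = 0.010989, 4/13 · 0.2 = 0.061538; with total 0.10213.
The posterior is then P(box A | data) = 0.041082, P(box B | data) = 0.14607, P(box C | data) = 0.10271, P(box D | data) = 0.1076, P(box E | data) = 0.60254.
The predictive probability is P(white next | data) = (0)(0.041082) + (1/8)(0.14607) + (8/9)(0.10271) + (1)(0.1076) + (1)(0.60254) = 0.81969.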